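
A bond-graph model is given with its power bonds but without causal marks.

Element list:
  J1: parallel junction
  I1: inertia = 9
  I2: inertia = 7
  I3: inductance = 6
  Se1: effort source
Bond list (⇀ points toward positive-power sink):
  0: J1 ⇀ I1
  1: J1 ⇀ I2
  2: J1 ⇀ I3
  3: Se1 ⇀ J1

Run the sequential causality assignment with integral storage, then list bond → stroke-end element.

b3 |J1  (source Se1 imposes e)
b0 |I1  (J1: bond 3 brought effort, rest push out)
b1 |I2  (J1 effort already set via bond 3)
b2 |I3  (0-jn J1 has e-setter on 3)

#0 stroke→I1
#1 stroke→I2
#2 stroke→I3
#3 stroke→J1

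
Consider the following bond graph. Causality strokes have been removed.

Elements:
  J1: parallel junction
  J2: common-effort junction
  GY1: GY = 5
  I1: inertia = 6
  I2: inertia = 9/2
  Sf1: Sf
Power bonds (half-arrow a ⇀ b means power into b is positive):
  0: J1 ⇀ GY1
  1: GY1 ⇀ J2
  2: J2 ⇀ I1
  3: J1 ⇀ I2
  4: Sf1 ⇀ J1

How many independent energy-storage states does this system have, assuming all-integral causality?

b4 |Sf1  (source Sf1 imposes f)
b2 |I1  (prefer integral on I1)
b1 |J2  (closing 0-jn rule on J2)
b0 |J1  (through GY1, causality inverts; strokes same side of GY1)
b3 |I2  (J1 effort already set via bond 0)

2  (I1, I2 all integral)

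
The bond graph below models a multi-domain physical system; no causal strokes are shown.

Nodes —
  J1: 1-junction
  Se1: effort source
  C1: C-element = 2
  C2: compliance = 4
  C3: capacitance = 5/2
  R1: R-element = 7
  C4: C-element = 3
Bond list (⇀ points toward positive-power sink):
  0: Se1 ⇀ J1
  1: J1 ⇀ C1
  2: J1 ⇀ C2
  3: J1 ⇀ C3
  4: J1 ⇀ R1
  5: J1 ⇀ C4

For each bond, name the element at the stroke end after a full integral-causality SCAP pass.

b0 stroke at J1  (Se1 fixes effort; stroke away)
b1 stroke at J1  (prefer integral on C1)
b2 stroke at J1  (C2 outputs effort q/C2)
b3 stroke at J1  (C3: C, integral causality)
b5 stroke at J1  (C4: C, integral causality)
b4 stroke at R1  (only one flow-in slot at J1)

#0 |J1
#1 |J1
#2 |J1
#3 |J1
#4 |R1
#5 |J1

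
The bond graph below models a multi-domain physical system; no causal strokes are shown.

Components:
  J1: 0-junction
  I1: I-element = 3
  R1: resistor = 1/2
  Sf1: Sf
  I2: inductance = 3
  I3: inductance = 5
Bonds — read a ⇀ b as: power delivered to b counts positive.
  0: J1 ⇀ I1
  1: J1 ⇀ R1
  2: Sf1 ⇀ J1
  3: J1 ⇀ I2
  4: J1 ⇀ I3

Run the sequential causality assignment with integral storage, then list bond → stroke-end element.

bond 2 stroke→Sf1  (source Sf1 imposes f)
bond 0 stroke→I1  (I1 outputs flow p/I1)
bond 3 stroke→I2  (prefer integral on I2)
bond 4 stroke→I3  (I3 integral (f out))
bond 1 stroke→J1  (J1 needs exactly one e-in)

β0 stroke at I1
β1 stroke at J1
β2 stroke at Sf1
β3 stroke at I2
β4 stroke at I3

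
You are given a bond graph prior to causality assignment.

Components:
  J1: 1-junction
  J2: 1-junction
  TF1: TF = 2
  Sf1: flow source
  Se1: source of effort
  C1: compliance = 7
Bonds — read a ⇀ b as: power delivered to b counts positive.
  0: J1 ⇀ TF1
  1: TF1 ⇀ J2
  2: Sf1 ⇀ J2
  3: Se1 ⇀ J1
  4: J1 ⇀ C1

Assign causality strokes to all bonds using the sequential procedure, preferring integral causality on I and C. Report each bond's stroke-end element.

#0 stroke at TF1
#1 stroke at J2
#2 stroke at Sf1
#3 stroke at J1
#4 stroke at J1

#2 stroke at Sf1  (Sf1 (Sf) sets flow on bond)
#3 stroke at J1  (Se1: effort source, stroke at far end)
#1 stroke at J2  (J2 flow already set via bond 2)
#0 stroke at TF1  (TF1: transformer flips bond 1)
#4 stroke at J1  (common-f at J1 fixed by 0)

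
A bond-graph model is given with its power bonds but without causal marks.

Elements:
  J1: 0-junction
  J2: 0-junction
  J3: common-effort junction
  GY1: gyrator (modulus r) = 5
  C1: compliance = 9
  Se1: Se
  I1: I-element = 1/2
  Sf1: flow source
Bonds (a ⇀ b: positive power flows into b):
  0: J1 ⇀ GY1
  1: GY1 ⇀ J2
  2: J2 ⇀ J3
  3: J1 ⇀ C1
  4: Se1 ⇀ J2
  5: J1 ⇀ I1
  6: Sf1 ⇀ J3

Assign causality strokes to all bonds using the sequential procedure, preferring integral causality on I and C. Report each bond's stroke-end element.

bond 0 stroke→GY1
bond 1 stroke→GY1
bond 2 stroke→J3
bond 3 stroke→J1
bond 4 stroke→J2
bond 5 stroke→I1
bond 6 stroke→Sf1

β4 |J2  (Se1 fixes effort; stroke away)
β6 |Sf1  (Sf1 (Sf) sets flow on bond)
β1 |GY1  (common-e at J2 fixed by 4)
β2 |J3  (J2: bond 4 brought effort, rest push out)
β0 |GY1  (GY1 both-in/both-out from 1)
β3 |J1  (prefer integral on C1)
β5 |I1  (common-e at J1 fixed by 3)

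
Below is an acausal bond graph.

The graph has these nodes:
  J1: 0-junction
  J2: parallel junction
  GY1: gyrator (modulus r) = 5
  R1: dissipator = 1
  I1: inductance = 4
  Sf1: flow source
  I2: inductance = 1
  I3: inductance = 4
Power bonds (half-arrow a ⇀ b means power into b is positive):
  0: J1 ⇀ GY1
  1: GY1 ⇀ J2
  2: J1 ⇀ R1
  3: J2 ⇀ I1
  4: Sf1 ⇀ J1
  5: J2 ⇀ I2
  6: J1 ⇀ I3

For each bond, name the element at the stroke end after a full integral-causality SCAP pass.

β0 →J1
β1 →J2
β2 →R1
β3 →I1
β4 →Sf1
β5 →I2
β6 →I3

#4 →Sf1  (Sf1 fixes flow; stroke at Sf1)
#3 →I1  (I1: I, integral causality)
#5 →I2  (I2: I, integral causality)
#1 →J2  (J2 needs exactly one e-in)
#0 →J1  (GY1: gyrator matches bond 1)
#2 →R1  (J1 effort already set via bond 0)
#6 →I3  (0-jn J1 has e-setter on 0)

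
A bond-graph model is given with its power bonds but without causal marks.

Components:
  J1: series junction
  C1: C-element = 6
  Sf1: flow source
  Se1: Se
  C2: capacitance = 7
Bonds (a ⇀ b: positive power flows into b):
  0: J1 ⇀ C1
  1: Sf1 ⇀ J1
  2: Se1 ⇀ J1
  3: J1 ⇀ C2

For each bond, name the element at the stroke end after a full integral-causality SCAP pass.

#1 |Sf1  (Sf1 (Sf) sets flow on bond)
#2 |J1  (source Se1 imposes e)
#0 |J1  (common-f at J1 fixed by 1)
#3 |J1  (common-f at J1 fixed by 1)

b0 stroke at J1
b1 stroke at Sf1
b2 stroke at J1
b3 stroke at J1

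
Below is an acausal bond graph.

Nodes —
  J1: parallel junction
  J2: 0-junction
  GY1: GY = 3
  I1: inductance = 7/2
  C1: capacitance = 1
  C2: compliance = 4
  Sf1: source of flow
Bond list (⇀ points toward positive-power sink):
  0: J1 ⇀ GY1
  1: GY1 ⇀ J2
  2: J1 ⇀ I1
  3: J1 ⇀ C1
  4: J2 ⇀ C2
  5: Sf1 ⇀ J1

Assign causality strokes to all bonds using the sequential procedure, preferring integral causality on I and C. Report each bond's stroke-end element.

#5 stroke at Sf1  (Sf1 (Sf) sets flow on bond)
#2 stroke at I1  (I1 outputs flow p/I1)
#3 stroke at J1  (C1: C, integral causality)
#0 stroke at GY1  (J1: bond 3 brought effort, rest push out)
#1 stroke at GY1  (through GY1, causality inverts; strokes same side of GY1)
#4 stroke at J2  (closing 0-jn rule on J2)

b0 |GY1
b1 |GY1
b2 |I1
b3 |J1
b4 |J2
b5 |Sf1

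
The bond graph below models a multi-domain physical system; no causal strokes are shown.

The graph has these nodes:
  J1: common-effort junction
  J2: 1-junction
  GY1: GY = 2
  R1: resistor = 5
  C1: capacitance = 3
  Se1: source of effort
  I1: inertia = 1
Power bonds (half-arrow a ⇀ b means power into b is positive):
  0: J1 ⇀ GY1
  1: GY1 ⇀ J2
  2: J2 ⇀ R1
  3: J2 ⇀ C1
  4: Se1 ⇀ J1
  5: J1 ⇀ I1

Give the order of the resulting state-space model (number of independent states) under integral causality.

β4 stroke→J1  (Se1: effort source, stroke at far end)
β0 stroke→GY1  (J1: bond 4 brought effort, rest push out)
β5 stroke→I1  (J1 effort already set via bond 4)
β1 stroke→GY1  (GY1 both-in/both-out from 0)
β2 stroke→J2  (J2: bond 1 brought flow, rest push out)
β3 stroke→J2  (common-f at J2 fixed by 1)

2  (C1, I1 all integral)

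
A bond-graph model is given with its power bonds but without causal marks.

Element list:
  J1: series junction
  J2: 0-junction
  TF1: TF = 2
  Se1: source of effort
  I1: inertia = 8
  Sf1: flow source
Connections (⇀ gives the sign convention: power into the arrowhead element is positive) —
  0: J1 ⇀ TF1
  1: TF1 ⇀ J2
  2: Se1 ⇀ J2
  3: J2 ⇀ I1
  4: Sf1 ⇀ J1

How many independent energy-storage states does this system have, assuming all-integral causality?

1  (I1 all integral)

bond 2 stroke at J2  (Se1: effort source, stroke at far end)
bond 4 stroke at Sf1  (Sf1 fixes flow; stroke at Sf1)
bond 0 stroke at J1  (1-jn J1 has f-setter on 4)
bond 1 stroke at TF1  (0-jn J2 has e-setter on 2)
bond 3 stroke at I1  (J2 effort already set via bond 2)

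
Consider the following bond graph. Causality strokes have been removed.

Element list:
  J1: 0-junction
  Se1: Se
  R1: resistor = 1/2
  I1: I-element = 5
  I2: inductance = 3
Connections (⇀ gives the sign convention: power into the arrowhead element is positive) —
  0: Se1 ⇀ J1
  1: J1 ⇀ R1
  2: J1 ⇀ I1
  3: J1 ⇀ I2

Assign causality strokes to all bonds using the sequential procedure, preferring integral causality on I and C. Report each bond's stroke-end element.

bond 0 stroke at J1  (Se1: effort source, stroke at far end)
bond 1 stroke at R1  (common-e at J1 fixed by 0)
bond 2 stroke at I1  (0-jn J1 has e-setter on 0)
bond 3 stroke at I2  (J1 effort already set via bond 0)

b0 stroke→J1
b1 stroke→R1
b2 stroke→I1
b3 stroke→I2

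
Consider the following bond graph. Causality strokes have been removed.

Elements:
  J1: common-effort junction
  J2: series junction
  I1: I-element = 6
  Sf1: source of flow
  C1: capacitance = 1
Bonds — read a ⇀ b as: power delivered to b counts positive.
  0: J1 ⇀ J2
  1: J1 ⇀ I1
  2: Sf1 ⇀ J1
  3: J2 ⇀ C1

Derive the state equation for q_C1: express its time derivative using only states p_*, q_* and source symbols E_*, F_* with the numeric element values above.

dq_C1/dt = F_Sf1 - p_I1/6

b2 |Sf1  (Sf1 fixes flow; stroke at Sf1)
b1 |I1  (I1: I, integral causality)
b0 |J1  (only one effort-in slot at J1)
b3 |J2  (1-jn J2 has f-setter on 0)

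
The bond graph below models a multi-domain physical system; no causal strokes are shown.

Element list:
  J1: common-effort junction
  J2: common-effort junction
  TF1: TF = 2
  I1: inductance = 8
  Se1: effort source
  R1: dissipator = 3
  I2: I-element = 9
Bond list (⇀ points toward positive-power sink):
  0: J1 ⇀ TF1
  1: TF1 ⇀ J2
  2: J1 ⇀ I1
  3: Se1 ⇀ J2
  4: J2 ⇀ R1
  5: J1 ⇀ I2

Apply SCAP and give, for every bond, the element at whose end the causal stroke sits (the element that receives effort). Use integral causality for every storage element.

#0 |J1
#1 |TF1
#2 |I1
#3 |J2
#4 |R1
#5 |I2

bond 3 |J2  (Se1 (Se) sets effort on bond)
bond 1 |TF1  (J2: bond 3 brought effort, rest push out)
bond 4 |R1  (J2: bond 3 brought effort, rest push out)
bond 0 |J1  (TF TF1: opposite of bond 1)
bond 2 |I1  (common-e at J1 fixed by 0)
bond 5 |I2  (common-e at J1 fixed by 0)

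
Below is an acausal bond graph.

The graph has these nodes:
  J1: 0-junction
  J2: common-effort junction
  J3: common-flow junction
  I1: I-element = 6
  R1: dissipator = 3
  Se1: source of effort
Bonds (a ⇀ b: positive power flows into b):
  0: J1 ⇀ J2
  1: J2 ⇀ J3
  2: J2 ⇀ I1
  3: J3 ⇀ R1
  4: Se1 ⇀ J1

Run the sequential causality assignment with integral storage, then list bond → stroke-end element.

β4 stroke→J1  (Se1 fixes effort; stroke away)
β0 stroke→J2  (0-jn J1 has e-setter on 4)
β1 stroke→J3  (J2 effort already set via bond 0)
β2 stroke→I1  (J2: bond 0 brought effort, rest push out)
β3 stroke→R1  (only one flow-in slot at J3)

b0 stroke at J2
b1 stroke at J3
b2 stroke at I1
b3 stroke at R1
b4 stroke at J1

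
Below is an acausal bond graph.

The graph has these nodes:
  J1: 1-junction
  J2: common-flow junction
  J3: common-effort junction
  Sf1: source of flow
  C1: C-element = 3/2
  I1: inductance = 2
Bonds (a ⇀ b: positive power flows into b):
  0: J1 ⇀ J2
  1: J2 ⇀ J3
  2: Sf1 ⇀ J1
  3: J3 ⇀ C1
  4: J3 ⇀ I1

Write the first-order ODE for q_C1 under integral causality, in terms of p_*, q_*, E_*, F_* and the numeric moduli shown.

bond 2 stroke→Sf1  (source Sf1 imposes f)
bond 0 stroke→J1  (J1 flow already set via bond 2)
bond 1 stroke→J2  (J2 flow already set via bond 0)
bond 3 stroke→J3  (C1: C, integral causality)
bond 4 stroke→I1  (common-e at J3 fixed by 3)

dq_C1/dt = F_Sf1 - p_I1/2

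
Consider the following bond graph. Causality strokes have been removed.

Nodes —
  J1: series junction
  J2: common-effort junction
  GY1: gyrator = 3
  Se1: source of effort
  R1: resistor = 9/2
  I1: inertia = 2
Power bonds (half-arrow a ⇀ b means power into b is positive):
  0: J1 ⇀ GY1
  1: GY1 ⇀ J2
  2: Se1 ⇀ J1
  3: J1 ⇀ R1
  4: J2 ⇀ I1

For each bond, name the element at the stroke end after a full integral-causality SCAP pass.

b0 →J1
b1 →J2
b2 →J1
b3 →R1
b4 →I1

b2 stroke at J1  (source Se1 imposes e)
b4 stroke at I1  (I1 outputs flow p/I1)
b1 stroke at J2  (closing 0-jn rule on J2)
b0 stroke at J1  (GY GY1: same side as bond 1)
b3 stroke at R1  (J1 needs exactly one f-in)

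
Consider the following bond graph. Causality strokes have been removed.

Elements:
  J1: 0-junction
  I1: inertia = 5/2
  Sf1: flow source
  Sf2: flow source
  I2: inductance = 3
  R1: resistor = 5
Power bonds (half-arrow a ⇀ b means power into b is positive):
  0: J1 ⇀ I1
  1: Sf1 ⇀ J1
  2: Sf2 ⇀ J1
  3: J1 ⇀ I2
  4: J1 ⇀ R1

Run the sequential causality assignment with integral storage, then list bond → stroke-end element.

bond 0 stroke at I1
bond 1 stroke at Sf1
bond 2 stroke at Sf2
bond 3 stroke at I2
bond 4 stroke at J1

b1 →Sf1  (source Sf1 imposes f)
b2 →Sf2  (Sf2 fixes flow; stroke at Sf2)
b0 →I1  (prefer integral on I1)
b3 →I2  (I2 outputs flow p/I2)
b4 →J1  (J1: last free bond brings effort in)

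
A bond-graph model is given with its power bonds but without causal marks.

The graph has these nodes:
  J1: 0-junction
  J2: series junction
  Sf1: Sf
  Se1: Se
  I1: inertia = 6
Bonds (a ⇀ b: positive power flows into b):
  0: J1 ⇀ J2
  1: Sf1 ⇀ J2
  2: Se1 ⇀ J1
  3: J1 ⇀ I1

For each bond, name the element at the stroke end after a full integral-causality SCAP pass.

β0 stroke→J2
β1 stroke→Sf1
β2 stroke→J1
β3 stroke→I1

β1 |Sf1  (source Sf1 imposes f)
β2 |J1  (Se1: effort source, stroke at far end)
β0 |J2  (J1 effort already set via bond 2)
β3 |I1  (common-e at J1 fixed by 2)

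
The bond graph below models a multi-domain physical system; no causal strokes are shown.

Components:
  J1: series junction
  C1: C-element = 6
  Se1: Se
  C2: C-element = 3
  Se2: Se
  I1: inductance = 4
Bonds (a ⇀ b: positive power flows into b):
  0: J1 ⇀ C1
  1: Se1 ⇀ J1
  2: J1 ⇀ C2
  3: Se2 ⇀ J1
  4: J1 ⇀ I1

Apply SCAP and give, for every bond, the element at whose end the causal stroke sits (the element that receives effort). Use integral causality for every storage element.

#0 stroke→J1
#1 stroke→J1
#2 stroke→J1
#3 stroke→J1
#4 stroke→I1

bond 1 →J1  (Se1: effort source, stroke at far end)
bond 3 →J1  (source Se2 imposes e)
bond 0 →J1  (prefer integral on C1)
bond 2 →J1  (C2 outputs effort q/C2)
bond 4 →I1  (J1: last free bond brings flow in)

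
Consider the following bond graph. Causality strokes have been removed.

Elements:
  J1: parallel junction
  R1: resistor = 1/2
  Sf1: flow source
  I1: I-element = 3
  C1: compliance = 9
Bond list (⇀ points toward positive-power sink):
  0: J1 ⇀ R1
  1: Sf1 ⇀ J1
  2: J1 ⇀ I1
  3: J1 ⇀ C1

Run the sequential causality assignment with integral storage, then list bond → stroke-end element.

bond 0 stroke at R1
bond 1 stroke at Sf1
bond 2 stroke at I1
bond 3 stroke at J1

bond 1 |Sf1  (Sf1: flow source, stroke at near end)
bond 2 |I1  (I1: I, integral causality)
bond 3 |J1  (C1: C, integral causality)
bond 0 |R1  (J1 effort already set via bond 3)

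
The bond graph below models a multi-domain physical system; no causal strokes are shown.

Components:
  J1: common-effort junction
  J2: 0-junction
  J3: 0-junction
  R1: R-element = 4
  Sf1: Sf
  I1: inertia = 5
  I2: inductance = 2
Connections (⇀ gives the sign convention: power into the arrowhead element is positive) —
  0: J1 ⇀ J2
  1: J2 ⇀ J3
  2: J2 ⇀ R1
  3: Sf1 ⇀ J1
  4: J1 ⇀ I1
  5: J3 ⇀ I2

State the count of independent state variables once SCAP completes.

β3 |Sf1  (Sf1 fixes flow; stroke at Sf1)
β4 |I1  (I1 outputs flow p/I1)
β0 |J1  (only one effort-in slot at J1)
β5 |I2  (I2 integral (f out))
β1 |J3  (J3: last free bond brings effort in)
β2 |J2  (only one effort-in slot at J2)

2  (I1, I2 all integral)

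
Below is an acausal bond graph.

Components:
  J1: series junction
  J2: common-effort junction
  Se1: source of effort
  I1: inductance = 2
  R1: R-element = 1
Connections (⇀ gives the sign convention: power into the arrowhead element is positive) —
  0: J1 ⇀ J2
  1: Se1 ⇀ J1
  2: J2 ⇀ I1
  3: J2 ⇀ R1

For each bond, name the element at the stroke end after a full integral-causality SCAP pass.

bond 1 →J1  (Se1 (Se) sets effort on bond)
bond 0 →J2  (J1 needs exactly one f-in)
bond 2 →I1  (J2: bond 0 brought effort, rest push out)
bond 3 →R1  (J2 effort already set via bond 0)

bond 0 stroke at J2
bond 1 stroke at J1
bond 2 stroke at I1
bond 3 stroke at R1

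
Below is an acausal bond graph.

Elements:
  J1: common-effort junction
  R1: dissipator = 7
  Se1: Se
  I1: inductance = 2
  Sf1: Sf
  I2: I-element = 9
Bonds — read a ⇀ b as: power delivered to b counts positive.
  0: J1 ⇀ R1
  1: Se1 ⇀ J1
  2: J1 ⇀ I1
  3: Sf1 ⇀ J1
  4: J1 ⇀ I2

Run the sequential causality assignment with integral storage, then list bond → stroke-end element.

#1 |J1  (Se1: effort source, stroke at far end)
#3 |Sf1  (Sf1: flow source, stroke at near end)
#0 |R1  (0-jn J1 has e-setter on 1)
#2 |I1  (0-jn J1 has e-setter on 1)
#4 |I2  (J1: bond 1 brought effort, rest push out)

β0 stroke at R1
β1 stroke at J1
β2 stroke at I1
β3 stroke at Sf1
β4 stroke at I2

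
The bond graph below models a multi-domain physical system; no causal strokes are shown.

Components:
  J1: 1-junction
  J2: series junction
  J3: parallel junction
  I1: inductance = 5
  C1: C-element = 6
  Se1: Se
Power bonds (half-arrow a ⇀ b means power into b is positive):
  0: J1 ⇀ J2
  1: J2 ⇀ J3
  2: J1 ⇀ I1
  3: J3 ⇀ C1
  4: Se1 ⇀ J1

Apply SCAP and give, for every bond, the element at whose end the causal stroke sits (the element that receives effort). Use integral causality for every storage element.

#0 →J1
#1 →J2
#2 →I1
#3 →J3
#4 →J1

β4 |J1  (Se1 fixes effort; stroke away)
β2 |I1  (I1 integral (f out))
β0 |J1  (J1 flow already set via bond 2)
β1 |J2  (J2 flow already set via bond 0)
β3 |J3  (J3 needs exactly one e-in)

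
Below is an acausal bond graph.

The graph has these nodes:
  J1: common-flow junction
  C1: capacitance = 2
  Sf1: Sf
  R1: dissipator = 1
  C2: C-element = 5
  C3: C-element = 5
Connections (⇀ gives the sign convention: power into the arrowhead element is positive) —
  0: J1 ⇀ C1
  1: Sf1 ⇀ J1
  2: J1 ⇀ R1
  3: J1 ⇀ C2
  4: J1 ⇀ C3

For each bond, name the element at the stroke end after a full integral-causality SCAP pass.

#0 →J1
#1 →Sf1
#2 →J1
#3 →J1
#4 →J1

b1 stroke→Sf1  (Sf1: flow source, stroke at near end)
b0 stroke→J1  (1-jn J1 has f-setter on 1)
b2 stroke→J1  (1-jn J1 has f-setter on 1)
b3 stroke→J1  (J1 flow already set via bond 1)
b4 stroke→J1  (J1: bond 1 brought flow, rest push out)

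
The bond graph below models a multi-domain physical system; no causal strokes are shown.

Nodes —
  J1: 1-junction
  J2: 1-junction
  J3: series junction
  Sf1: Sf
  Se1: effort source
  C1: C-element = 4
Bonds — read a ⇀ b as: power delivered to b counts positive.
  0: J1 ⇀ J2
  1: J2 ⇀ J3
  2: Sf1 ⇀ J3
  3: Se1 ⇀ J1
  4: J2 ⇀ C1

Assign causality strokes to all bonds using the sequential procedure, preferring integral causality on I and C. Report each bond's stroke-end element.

#2 |Sf1  (Sf1 (Sf) sets flow on bond)
#3 |J1  (Se1: effort source, stroke at far end)
#0 |J2  (closing 1-jn rule on J1)
#1 |J3  (J3: bond 2 brought flow, rest push out)
#4 |J2  (J2 flow already set via bond 1)

β0 stroke at J2
β1 stroke at J3
β2 stroke at Sf1
β3 stroke at J1
β4 stroke at J2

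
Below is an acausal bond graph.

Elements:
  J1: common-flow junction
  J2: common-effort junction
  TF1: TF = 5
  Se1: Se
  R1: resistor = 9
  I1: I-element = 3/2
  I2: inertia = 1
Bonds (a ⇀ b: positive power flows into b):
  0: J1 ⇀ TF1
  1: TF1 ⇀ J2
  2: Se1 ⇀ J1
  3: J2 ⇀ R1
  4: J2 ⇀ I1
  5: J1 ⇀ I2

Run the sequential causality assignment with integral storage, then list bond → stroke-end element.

bond 0 stroke→J1
bond 1 stroke→TF1
bond 2 stroke→J1
bond 3 stroke→J2
bond 4 stroke→I1
bond 5 stroke→I2

bond 2 stroke→J1  (Se1 (Se) sets effort on bond)
bond 4 stroke→I1  (I1 outputs flow p/I1)
bond 5 stroke→I2  (I2 outputs flow p/I2)
bond 0 stroke→J1  (J1 flow already set via bond 5)
bond 1 stroke→TF1  (TF1 one-in-one-out from 0)
bond 3 stroke→J2  (only one effort-in slot at J2)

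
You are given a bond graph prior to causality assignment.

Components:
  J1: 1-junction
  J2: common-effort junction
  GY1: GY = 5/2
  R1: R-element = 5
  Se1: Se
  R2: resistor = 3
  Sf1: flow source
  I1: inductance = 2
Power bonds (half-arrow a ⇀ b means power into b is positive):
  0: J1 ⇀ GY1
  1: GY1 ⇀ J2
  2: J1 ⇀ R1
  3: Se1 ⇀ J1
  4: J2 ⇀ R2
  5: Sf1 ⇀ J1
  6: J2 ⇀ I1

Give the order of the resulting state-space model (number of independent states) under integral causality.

1  (I1 all integral)

#3 |J1  (source Se1 imposes e)
#5 |Sf1  (source Sf1 imposes f)
#0 |J1  (1-jn J1 has f-setter on 5)
#2 |J1  (J1: bond 5 brought flow, rest push out)
#1 |J2  (GY GY1: same side as bond 0)
#4 |R2  (common-e at J2 fixed by 1)
#6 |I1  (0-jn J2 has e-setter on 1)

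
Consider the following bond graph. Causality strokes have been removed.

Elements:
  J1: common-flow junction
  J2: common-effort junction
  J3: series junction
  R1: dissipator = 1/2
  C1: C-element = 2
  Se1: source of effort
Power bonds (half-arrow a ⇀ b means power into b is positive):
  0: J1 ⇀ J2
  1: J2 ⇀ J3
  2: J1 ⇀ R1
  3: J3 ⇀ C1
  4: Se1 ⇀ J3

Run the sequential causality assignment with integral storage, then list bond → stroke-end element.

b0 stroke at J1
b1 stroke at J2
b2 stroke at R1
b3 stroke at J3
b4 stroke at J3

#4 |J3  (source Se1 imposes e)
#3 |J3  (prefer integral on C1)
#1 |J2  (J3: last free bond brings flow in)
#0 |J1  (common-e at J2 fixed by 1)
#2 |R1  (J1 needs exactly one f-in)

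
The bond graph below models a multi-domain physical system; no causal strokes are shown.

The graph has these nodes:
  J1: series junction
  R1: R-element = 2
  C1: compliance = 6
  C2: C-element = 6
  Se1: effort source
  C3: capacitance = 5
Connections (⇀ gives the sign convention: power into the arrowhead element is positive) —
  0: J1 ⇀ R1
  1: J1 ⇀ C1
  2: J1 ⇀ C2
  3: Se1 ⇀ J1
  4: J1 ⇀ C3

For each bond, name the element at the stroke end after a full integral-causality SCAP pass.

β3 →J1  (Se1 (Se) sets effort on bond)
β1 →J1  (C1: C, integral causality)
β2 →J1  (prefer integral on C2)
β4 →J1  (C3: C, integral causality)
β0 →R1  (J1 needs exactly one f-in)

bond 0 stroke→R1
bond 1 stroke→J1
bond 2 stroke→J1
bond 3 stroke→J1
bond 4 stroke→J1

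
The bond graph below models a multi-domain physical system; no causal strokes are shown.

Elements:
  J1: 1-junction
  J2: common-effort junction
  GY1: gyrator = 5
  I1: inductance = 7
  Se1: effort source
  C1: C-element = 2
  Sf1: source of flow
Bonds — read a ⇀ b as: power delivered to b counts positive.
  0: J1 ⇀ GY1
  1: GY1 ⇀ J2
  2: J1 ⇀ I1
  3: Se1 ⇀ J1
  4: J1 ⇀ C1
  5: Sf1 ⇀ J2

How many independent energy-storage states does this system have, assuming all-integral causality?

b3 →J1  (Se1: effort source, stroke at far end)
b5 →Sf1  (Sf1 (Sf) sets flow on bond)
b1 →J2  (only one effort-in slot at J2)
b0 →J1  (through GY1, causality inverts; strokes same side of GY1)
b2 →I1  (prefer integral on I1)
b4 →J1  (J1 flow already set via bond 2)

2  (C1, I1 all integral)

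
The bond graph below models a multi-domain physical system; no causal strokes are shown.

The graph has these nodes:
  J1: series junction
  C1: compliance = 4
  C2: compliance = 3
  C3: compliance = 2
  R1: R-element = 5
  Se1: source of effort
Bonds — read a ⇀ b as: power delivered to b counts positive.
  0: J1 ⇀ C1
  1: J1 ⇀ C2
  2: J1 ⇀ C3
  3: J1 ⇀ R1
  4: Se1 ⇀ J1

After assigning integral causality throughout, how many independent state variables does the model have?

3  (C1, C2, C3 all integral)

b4 stroke at J1  (Se1: effort source, stroke at far end)
b0 stroke at J1  (prefer integral on C1)
b1 stroke at J1  (prefer integral on C2)
b2 stroke at J1  (C3 integral (e out))
b3 stroke at R1  (closing 1-jn rule on J1)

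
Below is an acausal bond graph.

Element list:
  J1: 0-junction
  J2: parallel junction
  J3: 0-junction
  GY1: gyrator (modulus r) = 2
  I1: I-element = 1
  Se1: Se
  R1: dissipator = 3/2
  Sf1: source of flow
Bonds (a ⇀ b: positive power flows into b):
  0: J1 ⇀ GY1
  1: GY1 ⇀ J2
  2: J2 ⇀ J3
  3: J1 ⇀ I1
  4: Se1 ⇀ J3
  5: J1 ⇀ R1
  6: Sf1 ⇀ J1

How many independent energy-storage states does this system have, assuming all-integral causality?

1  (I1 all integral)

b4 |J3  (source Se1 imposes e)
b6 |Sf1  (Sf1: flow source, stroke at near end)
b2 |J2  (J3: bond 4 brought effort, rest push out)
b1 |GY1  (J2 effort already set via bond 2)
b0 |GY1  (GY1 both-in/both-out from 1)
b3 |I1  (I1 outputs flow p/I1)
b5 |J1  (J1: last free bond brings effort in)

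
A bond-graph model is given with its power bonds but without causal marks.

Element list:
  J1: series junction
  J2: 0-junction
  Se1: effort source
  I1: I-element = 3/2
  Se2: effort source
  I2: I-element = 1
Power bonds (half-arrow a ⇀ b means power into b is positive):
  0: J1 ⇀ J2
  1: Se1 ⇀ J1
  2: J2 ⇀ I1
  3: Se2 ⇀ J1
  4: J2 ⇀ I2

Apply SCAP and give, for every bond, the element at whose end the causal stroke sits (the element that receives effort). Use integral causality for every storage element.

b1 stroke→J1  (source Se1 imposes e)
b3 stroke→J1  (Se2 fixes effort; stroke away)
b0 stroke→J2  (closing 1-jn rule on J1)
b2 stroke→I1  (common-e at J2 fixed by 0)
b4 stroke→I2  (common-e at J2 fixed by 0)

bond 0 →J2
bond 1 →J1
bond 2 →I1
bond 3 →J1
bond 4 →I2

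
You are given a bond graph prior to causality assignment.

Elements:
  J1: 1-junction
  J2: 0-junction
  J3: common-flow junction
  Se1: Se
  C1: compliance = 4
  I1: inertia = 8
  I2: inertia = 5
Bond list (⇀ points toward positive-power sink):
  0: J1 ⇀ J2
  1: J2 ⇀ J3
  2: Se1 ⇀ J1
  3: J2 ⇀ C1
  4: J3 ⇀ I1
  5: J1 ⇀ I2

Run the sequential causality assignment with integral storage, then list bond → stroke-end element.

β0 stroke→J1
β1 stroke→J3
β2 stroke→J1
β3 stroke→J2
β4 stroke→I1
β5 stroke→I2

β2 |J1  (Se1: effort source, stroke at far end)
β3 |J2  (prefer integral on C1)
β0 |J1  (common-e at J2 fixed by 3)
β1 |J3  (J2 effort already set via bond 3)
β4 |I1  (J3: last free bond brings flow in)
β5 |I2  (J1 needs exactly one f-in)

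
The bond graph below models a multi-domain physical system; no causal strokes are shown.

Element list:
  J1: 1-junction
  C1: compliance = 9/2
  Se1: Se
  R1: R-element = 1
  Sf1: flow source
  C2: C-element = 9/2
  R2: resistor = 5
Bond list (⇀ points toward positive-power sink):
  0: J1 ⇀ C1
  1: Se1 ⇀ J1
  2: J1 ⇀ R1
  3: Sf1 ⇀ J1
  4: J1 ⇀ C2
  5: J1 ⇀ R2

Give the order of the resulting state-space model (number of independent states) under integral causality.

2  (C1, C2 all integral)

bond 1 |J1  (Se1: effort source, stroke at far end)
bond 3 |Sf1  (Sf1 (Sf) sets flow on bond)
bond 0 |J1  (common-f at J1 fixed by 3)
bond 2 |J1  (1-jn J1 has f-setter on 3)
bond 4 |J1  (J1: bond 3 brought flow, rest push out)
bond 5 |J1  (1-jn J1 has f-setter on 3)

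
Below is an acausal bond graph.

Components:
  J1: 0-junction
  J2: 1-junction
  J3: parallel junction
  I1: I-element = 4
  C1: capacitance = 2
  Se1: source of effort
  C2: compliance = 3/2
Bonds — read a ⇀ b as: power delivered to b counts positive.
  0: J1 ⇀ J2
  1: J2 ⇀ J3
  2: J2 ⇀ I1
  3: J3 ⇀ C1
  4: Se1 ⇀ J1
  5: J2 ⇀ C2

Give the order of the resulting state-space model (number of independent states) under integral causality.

3  (C1, C2, I1 all integral)

#4 stroke at J1  (Se1 (Se) sets effort on bond)
#0 stroke at J2  (J1: bond 4 brought effort, rest push out)
#2 stroke at I1  (I1 integral (f out))
#1 stroke at J2  (1-jn J2 has f-setter on 2)
#5 stroke at J2  (common-f at J2 fixed by 2)
#3 stroke at J3  (closing 0-jn rule on J3)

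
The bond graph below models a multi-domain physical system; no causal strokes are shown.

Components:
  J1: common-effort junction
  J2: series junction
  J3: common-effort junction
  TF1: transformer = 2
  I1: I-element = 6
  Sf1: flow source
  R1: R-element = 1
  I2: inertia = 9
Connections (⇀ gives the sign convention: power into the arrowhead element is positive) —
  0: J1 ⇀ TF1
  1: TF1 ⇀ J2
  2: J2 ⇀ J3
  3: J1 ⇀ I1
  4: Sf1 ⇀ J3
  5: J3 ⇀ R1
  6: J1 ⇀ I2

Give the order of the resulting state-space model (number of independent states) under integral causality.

bond 4 |Sf1  (source Sf1 imposes f)
bond 3 |I1  (I1: I, integral causality)
bond 6 |I2  (I2 integral (f out))
bond 0 |J1  (closing 0-jn rule on J1)
bond 1 |TF1  (TF1: transformer flips bond 0)
bond 2 |J2  (J2 flow already set via bond 1)
bond 5 |J3  (J3: last free bond brings effort in)

2  (I1, I2 all integral)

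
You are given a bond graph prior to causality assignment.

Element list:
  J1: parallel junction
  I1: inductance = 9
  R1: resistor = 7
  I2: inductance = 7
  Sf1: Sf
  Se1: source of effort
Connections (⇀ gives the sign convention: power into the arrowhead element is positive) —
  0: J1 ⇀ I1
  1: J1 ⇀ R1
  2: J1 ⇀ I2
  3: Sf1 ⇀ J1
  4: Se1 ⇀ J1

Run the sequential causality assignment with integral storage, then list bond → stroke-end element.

bond 0 stroke at I1
bond 1 stroke at R1
bond 2 stroke at I2
bond 3 stroke at Sf1
bond 4 stroke at J1

β3 stroke at Sf1  (Sf1 fixes flow; stroke at Sf1)
β4 stroke at J1  (source Se1 imposes e)
β0 stroke at I1  (0-jn J1 has e-setter on 4)
β1 stroke at R1  (0-jn J1 has e-setter on 4)
β2 stroke at I2  (J1: bond 4 brought effort, rest push out)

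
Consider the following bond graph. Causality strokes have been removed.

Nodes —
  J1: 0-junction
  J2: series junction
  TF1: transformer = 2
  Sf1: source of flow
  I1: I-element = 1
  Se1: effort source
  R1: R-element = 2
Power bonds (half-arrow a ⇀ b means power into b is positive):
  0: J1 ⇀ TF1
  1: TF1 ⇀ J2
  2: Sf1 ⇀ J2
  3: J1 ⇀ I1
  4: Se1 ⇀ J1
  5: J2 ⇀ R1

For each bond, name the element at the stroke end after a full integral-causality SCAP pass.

b0 stroke at TF1
b1 stroke at J2
b2 stroke at Sf1
b3 stroke at I1
b4 stroke at J1
b5 stroke at J2

β2 stroke at Sf1  (Sf1 (Sf) sets flow on bond)
β4 stroke at J1  (source Se1 imposes e)
β0 stroke at TF1  (J1: bond 4 brought effort, rest push out)
β3 stroke at I1  (common-e at J1 fixed by 4)
β1 stroke at J2  (J2 flow already set via bond 2)
β5 stroke at J2  (J2: bond 2 brought flow, rest push out)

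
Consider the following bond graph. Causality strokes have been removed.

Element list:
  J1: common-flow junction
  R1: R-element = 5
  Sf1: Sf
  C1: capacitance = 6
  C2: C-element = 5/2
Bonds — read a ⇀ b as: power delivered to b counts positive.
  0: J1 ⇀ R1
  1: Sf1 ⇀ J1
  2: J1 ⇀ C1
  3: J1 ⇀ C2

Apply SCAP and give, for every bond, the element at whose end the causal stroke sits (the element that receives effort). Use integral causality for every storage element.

b0 →J1
b1 →Sf1
b2 →J1
b3 →J1

#1 |Sf1  (Sf1: flow source, stroke at near end)
#0 |J1  (1-jn J1 has f-setter on 1)
#2 |J1  (1-jn J1 has f-setter on 1)
#3 |J1  (common-f at J1 fixed by 1)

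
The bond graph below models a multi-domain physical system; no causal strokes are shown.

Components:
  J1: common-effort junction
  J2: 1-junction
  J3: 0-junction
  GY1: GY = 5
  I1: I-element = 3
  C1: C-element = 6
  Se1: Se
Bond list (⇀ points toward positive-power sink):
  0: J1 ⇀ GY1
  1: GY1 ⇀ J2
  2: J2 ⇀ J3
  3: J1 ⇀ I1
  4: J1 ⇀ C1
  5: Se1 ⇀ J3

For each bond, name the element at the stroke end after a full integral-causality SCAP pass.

#0 →GY1
#1 →GY1
#2 →J2
#3 →I1
#4 →J1
#5 →J3

b5 stroke at J3  (source Se1 imposes e)
b2 stroke at J2  (0-jn J3 has e-setter on 5)
b1 stroke at GY1  (only one flow-in slot at J2)
b0 stroke at GY1  (GY GY1: same side as bond 1)
b3 stroke at I1  (prefer integral on I1)
b4 stroke at J1  (closing 0-jn rule on J1)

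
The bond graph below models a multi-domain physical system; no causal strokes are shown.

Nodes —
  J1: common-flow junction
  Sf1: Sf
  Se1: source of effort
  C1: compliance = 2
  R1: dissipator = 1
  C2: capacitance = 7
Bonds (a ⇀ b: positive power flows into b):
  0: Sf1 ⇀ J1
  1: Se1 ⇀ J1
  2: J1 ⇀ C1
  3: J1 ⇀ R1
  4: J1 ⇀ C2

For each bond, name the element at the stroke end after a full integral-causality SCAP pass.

β0 |Sf1
β1 |J1
β2 |J1
β3 |J1
β4 |J1

β0 |Sf1  (Sf1 (Sf) sets flow on bond)
β1 |J1  (Se1 fixes effort; stroke away)
β2 |J1  (1-jn J1 has f-setter on 0)
β3 |J1  (common-f at J1 fixed by 0)
β4 |J1  (1-jn J1 has f-setter on 0)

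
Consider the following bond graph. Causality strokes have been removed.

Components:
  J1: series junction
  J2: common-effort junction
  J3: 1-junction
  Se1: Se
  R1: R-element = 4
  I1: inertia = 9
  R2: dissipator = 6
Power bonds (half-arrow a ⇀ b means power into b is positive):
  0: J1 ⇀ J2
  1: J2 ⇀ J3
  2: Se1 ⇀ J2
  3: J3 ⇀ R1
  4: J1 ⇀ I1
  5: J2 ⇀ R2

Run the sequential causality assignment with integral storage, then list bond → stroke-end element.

#2 stroke at J2  (Se1 fixes effort; stroke away)
#0 stroke at J1  (J2 effort already set via bond 2)
#1 stroke at J3  (J2 effort already set via bond 2)
#5 stroke at R2  (0-jn J2 has e-setter on 2)
#3 stroke at R1  (only one flow-in slot at J3)
#4 stroke at I1  (closing 1-jn rule on J1)

β0 stroke at J1
β1 stroke at J3
β2 stroke at J2
β3 stroke at R1
β4 stroke at I1
β5 stroke at R2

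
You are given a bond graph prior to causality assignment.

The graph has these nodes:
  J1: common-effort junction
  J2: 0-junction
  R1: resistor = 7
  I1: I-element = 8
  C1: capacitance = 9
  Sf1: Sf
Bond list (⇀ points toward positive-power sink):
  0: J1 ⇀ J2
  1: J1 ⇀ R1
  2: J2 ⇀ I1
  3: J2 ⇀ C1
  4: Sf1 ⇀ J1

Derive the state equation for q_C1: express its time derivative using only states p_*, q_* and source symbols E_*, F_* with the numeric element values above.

dq_C1/dt = F_Sf1 - p_I1/8 - q_C1/63

b4 stroke→Sf1  (source Sf1 imposes f)
b2 stroke→I1  (I1: I, integral causality)
b3 stroke→J2  (prefer integral on C1)
b0 stroke→J1  (common-e at J2 fixed by 3)
b1 stroke→R1  (J1: bond 0 brought effort, rest push out)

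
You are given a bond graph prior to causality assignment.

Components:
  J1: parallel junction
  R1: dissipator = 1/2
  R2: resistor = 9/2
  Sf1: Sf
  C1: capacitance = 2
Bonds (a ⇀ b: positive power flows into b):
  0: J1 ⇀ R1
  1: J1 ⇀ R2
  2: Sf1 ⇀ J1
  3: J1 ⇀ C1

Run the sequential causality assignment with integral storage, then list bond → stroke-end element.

β0 |R1
β1 |R2
β2 |Sf1
β3 |J1

b2 |Sf1  (Sf1 fixes flow; stroke at Sf1)
b3 |J1  (C1: C, integral causality)
b0 |R1  (0-jn J1 has e-setter on 3)
b1 |R2  (J1 effort already set via bond 3)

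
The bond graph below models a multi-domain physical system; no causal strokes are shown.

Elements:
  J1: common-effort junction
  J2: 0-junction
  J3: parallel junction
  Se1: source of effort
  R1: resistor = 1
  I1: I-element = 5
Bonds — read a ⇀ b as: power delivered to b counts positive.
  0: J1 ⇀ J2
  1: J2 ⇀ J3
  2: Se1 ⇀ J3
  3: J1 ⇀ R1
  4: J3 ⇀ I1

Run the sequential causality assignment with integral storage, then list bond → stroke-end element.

b0 →J1
b1 →J2
b2 →J3
b3 →R1
b4 →I1

β2 →J3  (Se1 (Se) sets effort on bond)
β1 →J2  (J3 effort already set via bond 2)
β4 →I1  (J3: bond 2 brought effort, rest push out)
β0 →J1  (common-e at J2 fixed by 1)
β3 →R1  (J1: bond 0 brought effort, rest push out)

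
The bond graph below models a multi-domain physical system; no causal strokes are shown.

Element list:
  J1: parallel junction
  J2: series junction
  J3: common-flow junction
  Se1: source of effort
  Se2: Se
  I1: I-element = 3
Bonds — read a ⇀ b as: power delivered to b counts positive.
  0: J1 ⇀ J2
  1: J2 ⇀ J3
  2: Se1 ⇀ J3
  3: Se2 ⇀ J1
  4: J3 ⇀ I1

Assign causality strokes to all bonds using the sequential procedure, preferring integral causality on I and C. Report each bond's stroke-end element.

bond 2 |J3  (Se1: effort source, stroke at far end)
bond 3 |J1  (Se2 (Se) sets effort on bond)
bond 0 |J2  (0-jn J1 has e-setter on 3)
bond 1 |J3  (J2 needs exactly one f-in)
bond 4 |I1  (J3 needs exactly one f-in)

bond 0 stroke→J2
bond 1 stroke→J3
bond 2 stroke→J3
bond 3 stroke→J1
bond 4 stroke→I1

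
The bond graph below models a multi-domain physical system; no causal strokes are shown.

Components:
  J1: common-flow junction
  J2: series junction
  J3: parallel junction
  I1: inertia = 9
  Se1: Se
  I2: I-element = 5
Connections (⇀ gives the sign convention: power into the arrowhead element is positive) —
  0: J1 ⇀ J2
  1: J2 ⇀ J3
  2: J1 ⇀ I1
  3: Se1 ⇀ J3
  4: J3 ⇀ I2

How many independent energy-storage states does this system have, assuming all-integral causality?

#3 |J3  (Se1 fixes effort; stroke away)
#1 |J2  (J3: bond 3 brought effort, rest push out)
#4 |I2  (0-jn J3 has e-setter on 3)
#0 |J1  (J2: last free bond brings flow in)
#2 |I1  (only one flow-in slot at J1)

2  (I1, I2 all integral)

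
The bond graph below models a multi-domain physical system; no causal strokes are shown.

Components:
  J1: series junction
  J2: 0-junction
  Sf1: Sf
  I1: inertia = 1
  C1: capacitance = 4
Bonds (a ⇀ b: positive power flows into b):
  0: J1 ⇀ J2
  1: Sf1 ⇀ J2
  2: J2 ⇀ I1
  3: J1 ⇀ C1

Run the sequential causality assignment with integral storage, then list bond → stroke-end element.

β0 stroke at J2
β1 stroke at Sf1
β2 stroke at I1
β3 stroke at J1

β1 stroke at Sf1  (Sf1 fixes flow; stroke at Sf1)
β2 stroke at I1  (I1 outputs flow p/I1)
β0 stroke at J2  (J2 needs exactly one e-in)
β3 stroke at J1  (J1 flow already set via bond 0)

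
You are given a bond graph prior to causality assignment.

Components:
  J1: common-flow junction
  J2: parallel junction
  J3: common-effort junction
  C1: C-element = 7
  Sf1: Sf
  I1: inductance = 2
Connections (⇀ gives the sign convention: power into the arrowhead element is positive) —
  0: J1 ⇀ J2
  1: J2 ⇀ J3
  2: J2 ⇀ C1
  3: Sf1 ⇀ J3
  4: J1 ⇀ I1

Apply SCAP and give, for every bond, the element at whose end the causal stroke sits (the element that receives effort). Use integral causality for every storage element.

bond 0 stroke at J1
bond 1 stroke at J3
bond 2 stroke at J2
bond 3 stroke at Sf1
bond 4 stroke at I1

b3 →Sf1  (Sf1: flow source, stroke at near end)
b1 →J3  (J3 needs exactly one e-in)
b2 →J2  (C1: C, integral causality)
b0 →J1  (J2: bond 2 brought effort, rest push out)
b4 →I1  (closing 1-jn rule on J1)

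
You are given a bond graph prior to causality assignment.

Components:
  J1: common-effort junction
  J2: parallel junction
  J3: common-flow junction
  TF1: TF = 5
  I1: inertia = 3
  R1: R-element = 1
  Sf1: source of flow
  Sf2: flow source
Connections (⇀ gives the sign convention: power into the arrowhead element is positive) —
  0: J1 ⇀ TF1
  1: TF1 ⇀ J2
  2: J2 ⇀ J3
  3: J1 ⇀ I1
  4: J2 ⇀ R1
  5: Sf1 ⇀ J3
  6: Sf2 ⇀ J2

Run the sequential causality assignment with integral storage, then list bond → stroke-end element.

β5 →Sf1  (Sf1 (Sf) sets flow on bond)
β6 →Sf2  (Sf2 (Sf) sets flow on bond)
β2 →J3  (J3 flow already set via bond 5)
β3 →I1  (prefer integral on I1)
β0 →J1  (only one effort-in slot at J1)
β1 →TF1  (through TF1, causality passes straight; one stroke at TF1)
β4 →J2  (J2 needs exactly one e-in)

#0 |J1
#1 |TF1
#2 |J3
#3 |I1
#4 |J2
#5 |Sf1
#6 |Sf2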